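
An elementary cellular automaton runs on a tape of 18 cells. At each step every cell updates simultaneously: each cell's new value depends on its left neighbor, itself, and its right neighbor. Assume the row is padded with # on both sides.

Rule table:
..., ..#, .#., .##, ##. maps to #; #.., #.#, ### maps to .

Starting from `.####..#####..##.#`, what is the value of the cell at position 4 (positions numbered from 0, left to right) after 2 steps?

#

.#..#.##...#.###.#
.#.##.##.###.#.#.#
position 4 holds #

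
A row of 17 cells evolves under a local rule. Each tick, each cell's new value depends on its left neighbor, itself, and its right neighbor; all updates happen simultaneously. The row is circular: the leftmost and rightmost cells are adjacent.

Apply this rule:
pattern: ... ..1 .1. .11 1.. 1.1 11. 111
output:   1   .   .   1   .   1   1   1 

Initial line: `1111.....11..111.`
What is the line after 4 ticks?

11111111111..1111

tick 1: 1111.111.11..1111
tick 2: 11111111111..1111
tick 3: 11111111111..1111  (fixed point — unchanged through tick 4)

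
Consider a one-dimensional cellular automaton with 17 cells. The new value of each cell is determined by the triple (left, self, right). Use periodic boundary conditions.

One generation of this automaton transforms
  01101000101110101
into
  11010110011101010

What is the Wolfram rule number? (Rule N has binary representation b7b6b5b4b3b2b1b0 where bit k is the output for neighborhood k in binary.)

185

position 11: 111 → 1  (bit 7 = 1)
position 2: 110 → 0  (bit 6 = 0)
position 0: 101 → 1  (bit 5 = 1)
position 5: 100 → 1  (bit 4 = 1)
position 1: 011 → 1  (bit 3 = 1)
position 4: 010 → 0  (bit 2 = 0)
position 7: 001 → 0  (bit 1 = 0)
position 6: 000 → 1  (bit 0 = 1)
bits b7..b0 = 10111001 = 185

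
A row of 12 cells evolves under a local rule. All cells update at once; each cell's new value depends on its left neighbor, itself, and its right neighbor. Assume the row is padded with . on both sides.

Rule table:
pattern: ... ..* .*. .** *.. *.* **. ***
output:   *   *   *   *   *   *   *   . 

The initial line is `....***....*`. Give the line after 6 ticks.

tick 1: *****.******
tick 2: *...***....*
tick 3: *****.******  (repeats tick 1; period 2)
tick 6: *...***....*

*...***....*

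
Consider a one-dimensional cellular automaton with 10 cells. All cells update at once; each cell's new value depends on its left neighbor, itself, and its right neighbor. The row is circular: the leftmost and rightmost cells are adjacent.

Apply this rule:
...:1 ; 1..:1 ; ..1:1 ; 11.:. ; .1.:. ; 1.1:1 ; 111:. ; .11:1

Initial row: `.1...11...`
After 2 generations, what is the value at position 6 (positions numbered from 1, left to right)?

1.1111.111
.11...11..
position 6 holds .

.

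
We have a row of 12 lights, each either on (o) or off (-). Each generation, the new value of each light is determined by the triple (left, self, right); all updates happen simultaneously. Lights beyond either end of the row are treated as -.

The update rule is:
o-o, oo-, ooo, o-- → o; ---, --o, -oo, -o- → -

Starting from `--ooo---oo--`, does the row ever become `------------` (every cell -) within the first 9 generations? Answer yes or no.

no

generation 1: ---ooo---oo-
generation 2: ----ooo---oo
generation 3: -----ooo---o
generation 4: ------ooo---
generation 5: -------ooo--
generation 6: --------ooo-
generation 7: ---------ooo
generation 8: ----------oo
generation 9: -----------o
generation 9 is -----------o, still not uniform -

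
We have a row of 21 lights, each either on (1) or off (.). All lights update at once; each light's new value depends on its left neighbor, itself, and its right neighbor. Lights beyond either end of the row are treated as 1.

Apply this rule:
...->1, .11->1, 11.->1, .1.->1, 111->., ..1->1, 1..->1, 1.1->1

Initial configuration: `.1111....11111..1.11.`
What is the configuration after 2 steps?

11..111111...11111111
.1111....11111.......

.1111....11111.......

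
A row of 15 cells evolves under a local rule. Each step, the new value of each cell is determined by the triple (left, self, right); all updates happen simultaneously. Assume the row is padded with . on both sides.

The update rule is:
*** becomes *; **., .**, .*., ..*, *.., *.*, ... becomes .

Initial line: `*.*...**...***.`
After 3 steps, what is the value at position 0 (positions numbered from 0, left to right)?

............*..
...............
...............
position 0 holds .

.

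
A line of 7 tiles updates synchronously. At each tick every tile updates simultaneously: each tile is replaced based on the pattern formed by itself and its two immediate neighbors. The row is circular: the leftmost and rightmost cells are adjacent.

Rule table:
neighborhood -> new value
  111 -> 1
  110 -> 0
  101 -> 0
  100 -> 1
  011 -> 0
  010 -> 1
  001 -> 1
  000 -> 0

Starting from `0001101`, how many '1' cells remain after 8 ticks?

1010001
0011010
0100011
0110100
1000110
1101000
0001101  (repeats tick 0; period 7)
tick 8: 1010001
count of 1: 3

3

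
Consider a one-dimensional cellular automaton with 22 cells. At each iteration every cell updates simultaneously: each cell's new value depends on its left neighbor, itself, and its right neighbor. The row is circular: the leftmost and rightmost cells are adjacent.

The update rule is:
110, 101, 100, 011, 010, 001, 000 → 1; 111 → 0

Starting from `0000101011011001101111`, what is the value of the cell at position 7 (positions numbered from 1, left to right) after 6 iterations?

1111111111111111111001
0000000000000000001111
1111111111111111111001  (repeats iteration 1; period 2)
iteration 6: 0000000000000000001111
position 7 holds 0

0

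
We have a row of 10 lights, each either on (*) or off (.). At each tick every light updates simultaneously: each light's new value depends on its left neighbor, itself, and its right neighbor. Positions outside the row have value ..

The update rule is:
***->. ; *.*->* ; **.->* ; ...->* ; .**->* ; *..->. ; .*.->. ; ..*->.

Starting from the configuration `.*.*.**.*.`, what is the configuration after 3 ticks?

tick 1: ..*.****..
tick 2: *..**..*.*
tick 3: ...**...*.

...**...*.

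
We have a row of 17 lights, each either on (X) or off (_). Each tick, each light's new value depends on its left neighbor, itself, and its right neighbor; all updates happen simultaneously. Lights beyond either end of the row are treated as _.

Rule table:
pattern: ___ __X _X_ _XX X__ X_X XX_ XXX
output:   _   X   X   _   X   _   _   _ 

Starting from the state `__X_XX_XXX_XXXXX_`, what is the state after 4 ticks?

_____X_______XXX_

_XX_____________X
X__X___________XX
XXXXX_________X__
_____X_______XXX_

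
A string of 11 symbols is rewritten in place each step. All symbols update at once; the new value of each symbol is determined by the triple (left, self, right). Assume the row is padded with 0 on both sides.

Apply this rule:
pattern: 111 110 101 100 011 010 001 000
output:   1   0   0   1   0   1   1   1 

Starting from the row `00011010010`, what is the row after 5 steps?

11011111001

11100011111
01011101110
11001000101
00111111101
11011111001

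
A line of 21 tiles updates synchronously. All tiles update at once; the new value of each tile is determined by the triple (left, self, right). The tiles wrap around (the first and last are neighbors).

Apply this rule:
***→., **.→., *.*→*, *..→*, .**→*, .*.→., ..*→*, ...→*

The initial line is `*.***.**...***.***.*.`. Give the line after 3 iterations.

.**..**.****..**..*.*
**.***.**...***.**.*.
*.**..**.****..**.*.*

*.**..**.****..**.*.*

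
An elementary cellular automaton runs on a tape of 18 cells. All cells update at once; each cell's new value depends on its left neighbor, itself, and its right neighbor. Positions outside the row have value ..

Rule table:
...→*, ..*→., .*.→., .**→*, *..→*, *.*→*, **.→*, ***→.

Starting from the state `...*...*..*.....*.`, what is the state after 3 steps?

**..**..*..****..*
***.***..*.*..**..
*.***.**..*.*.****

*.***.**..*.*.****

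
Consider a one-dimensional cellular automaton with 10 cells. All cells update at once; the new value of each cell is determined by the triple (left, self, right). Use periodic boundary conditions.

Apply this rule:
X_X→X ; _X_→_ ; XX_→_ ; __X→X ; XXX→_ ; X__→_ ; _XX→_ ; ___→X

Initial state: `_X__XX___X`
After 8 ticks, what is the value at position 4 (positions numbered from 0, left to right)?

X__X___XX_
__X__XX__X
_X__X___X_
X__X__XX__
__X__X___X
_X__X__XX_
X__X__X___
__X__X__XX
position 4 holds _

_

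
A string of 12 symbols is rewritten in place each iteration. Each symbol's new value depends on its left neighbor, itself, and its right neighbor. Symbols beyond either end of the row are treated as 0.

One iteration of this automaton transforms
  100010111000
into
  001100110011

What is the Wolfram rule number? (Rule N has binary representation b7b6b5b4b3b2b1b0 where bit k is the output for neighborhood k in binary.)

position 7: 111 → 1  (bit 7 = 1)
position 8: 110 → 0  (bit 6 = 0)
position 5: 101 → 0  (bit 5 = 0)
position 1: 100 → 0  (bit 4 = 0)
position 6: 011 → 1  (bit 3 = 1)
position 0: 010 → 0  (bit 2 = 0)
position 3: 001 → 1  (bit 1 = 1)
position 2: 000 → 1  (bit 0 = 1)
bits b7..b0 = 10001011 = 139

139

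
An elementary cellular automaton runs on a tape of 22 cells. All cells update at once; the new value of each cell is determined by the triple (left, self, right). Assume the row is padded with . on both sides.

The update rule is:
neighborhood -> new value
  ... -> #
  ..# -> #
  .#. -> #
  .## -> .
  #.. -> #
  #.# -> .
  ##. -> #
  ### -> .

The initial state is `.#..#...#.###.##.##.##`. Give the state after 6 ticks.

......################

#########...#..#..#..#
........##############
########.............#
.......###############
#######..............#
......################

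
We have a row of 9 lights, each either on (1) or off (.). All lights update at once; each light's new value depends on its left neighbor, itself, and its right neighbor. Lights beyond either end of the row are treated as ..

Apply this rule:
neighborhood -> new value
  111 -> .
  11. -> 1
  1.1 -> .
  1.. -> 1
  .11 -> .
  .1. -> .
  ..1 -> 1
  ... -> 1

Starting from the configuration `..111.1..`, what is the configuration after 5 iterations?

1.1..1..1

iteration 1: 11..1..11
iteration 2: .111.11.1
iteration 3: 1..1..1..
iteration 4: .11.11.11
iteration 5: 1.1..1..1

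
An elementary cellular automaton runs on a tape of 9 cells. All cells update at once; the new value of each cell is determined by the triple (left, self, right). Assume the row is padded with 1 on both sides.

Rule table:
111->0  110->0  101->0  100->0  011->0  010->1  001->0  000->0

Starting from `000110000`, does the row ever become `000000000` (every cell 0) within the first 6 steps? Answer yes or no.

yes

step 1: 000000000
all cells are 0 at step 1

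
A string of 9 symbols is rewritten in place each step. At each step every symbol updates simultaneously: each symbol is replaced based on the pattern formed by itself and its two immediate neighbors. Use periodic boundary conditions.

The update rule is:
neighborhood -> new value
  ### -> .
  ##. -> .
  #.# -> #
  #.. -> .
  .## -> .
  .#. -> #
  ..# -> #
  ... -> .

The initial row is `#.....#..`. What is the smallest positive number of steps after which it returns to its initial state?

#....##.#
....#..#.
...##.##.
..#..#...
.##.##...
#..#.....
#.##....#
.#.....#.
##....##.
.....#..#
....##.##
...#..#..
..##.##..
.#..#....
##.##....
..#.....#
.##....##
#.....#..

18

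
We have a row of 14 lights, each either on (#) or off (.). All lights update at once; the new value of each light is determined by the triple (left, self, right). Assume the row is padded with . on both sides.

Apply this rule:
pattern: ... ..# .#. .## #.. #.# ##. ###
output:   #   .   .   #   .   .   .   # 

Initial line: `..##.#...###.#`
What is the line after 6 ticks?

...####.....#.

#.#....#.##...
....##...#..##
###.#..#....#.
##.......##...
#..#####.#..##
...####.....#.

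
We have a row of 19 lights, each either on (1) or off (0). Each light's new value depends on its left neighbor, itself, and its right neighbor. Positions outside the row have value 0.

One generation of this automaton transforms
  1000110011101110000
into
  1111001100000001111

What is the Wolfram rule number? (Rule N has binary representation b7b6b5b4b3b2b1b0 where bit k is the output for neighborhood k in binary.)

23

position 9: 111 → 0  (bit 7 = 0)
position 5: 110 → 0  (bit 6 = 0)
position 11: 101 → 0  (bit 5 = 0)
position 1: 100 → 1  (bit 4 = 1)
position 4: 011 → 0  (bit 3 = 0)
position 0: 010 → 1  (bit 2 = 1)
position 3: 001 → 1  (bit 1 = 1)
position 2: 000 → 1  (bit 0 = 1)
bits b7..b0 = 00010111 = 23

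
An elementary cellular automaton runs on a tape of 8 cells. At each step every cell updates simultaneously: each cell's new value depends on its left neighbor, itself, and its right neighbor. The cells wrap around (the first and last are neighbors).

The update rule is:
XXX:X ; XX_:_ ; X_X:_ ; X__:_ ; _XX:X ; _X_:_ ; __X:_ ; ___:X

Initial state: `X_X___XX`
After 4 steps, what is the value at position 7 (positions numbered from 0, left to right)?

X

____X_XX
_XX___X_
_X__X___
______XX
position 7 holds X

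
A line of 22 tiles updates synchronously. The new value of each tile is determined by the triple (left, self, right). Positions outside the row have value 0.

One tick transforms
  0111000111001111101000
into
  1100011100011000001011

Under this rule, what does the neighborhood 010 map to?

At position 18 the neighborhood is 010; the next row has 1 there.

1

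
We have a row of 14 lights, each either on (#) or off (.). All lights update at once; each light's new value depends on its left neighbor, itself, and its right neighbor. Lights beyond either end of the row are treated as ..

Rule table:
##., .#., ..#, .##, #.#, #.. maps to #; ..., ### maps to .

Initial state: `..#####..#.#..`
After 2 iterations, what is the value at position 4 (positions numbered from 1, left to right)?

.##...#######.
####.##.....##
position 4 holds #

#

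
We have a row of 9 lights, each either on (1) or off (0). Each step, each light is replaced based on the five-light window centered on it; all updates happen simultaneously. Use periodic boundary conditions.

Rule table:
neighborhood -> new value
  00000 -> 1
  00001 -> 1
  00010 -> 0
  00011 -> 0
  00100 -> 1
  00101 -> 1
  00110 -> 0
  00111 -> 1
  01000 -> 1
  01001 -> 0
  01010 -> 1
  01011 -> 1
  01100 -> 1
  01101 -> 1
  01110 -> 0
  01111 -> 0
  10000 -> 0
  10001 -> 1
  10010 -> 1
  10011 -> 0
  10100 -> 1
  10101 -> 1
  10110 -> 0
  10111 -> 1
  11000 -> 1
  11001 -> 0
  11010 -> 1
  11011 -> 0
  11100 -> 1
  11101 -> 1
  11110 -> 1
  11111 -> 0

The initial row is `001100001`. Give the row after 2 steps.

000110101
110011111

110011111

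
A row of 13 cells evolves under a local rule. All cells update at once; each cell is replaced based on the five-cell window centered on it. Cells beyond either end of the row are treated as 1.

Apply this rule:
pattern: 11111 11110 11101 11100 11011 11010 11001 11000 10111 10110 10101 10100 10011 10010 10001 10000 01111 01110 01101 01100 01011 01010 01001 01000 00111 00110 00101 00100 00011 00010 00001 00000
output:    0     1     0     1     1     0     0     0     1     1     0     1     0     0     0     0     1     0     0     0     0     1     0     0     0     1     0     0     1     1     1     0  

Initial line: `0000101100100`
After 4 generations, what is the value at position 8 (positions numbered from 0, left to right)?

1

0011001000000
0010000000011
0000000001101
0000000111011
position 8 holds 1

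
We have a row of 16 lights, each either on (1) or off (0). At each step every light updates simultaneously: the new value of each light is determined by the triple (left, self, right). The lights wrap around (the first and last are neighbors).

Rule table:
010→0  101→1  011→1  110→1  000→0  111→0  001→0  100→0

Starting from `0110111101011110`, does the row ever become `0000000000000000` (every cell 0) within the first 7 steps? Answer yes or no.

0111100110110010
0100100111110000
0000000100010000
0000000000000000
all cells are 0 at step 4

yes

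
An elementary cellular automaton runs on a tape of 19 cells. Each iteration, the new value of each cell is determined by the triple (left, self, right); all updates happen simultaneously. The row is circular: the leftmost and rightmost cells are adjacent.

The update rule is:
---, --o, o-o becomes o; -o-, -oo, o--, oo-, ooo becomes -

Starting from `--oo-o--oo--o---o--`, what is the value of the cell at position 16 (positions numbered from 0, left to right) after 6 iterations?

-

oo--o--o---o--oo--o
---o--o--oo--o---o-
ooo--o--o---o--oo--
----o--o--oo--o---o
-ooo--o--o---o--oo-
o----o--o--oo--o---
position 16 holds -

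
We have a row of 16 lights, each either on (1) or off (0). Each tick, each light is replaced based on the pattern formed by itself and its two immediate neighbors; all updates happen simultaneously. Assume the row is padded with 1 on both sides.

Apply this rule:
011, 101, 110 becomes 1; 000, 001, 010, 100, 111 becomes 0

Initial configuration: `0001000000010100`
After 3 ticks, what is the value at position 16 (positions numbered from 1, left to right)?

tick 1: 0000000000001000
tick 2: 0000000000000000
tick 3: 0000000000000000
position 16 holds 0

0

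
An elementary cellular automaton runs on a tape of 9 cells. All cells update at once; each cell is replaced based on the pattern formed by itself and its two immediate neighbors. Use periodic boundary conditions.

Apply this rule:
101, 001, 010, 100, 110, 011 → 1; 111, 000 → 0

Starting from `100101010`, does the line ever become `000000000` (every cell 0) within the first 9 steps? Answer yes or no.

yes

111111111
000000000
all cells are 0 at step 2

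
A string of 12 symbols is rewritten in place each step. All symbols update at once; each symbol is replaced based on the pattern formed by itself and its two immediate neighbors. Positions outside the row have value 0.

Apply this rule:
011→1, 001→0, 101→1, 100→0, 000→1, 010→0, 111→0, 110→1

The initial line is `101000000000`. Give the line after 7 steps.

010011111111
000010000001
111000111100
101010100101
010101000010
001010011000
100100011011

100100011011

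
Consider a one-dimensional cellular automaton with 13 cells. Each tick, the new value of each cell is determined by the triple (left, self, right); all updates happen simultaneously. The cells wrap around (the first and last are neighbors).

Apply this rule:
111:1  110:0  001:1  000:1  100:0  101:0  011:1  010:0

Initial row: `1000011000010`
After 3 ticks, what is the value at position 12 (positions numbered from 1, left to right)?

1

0011110011100
1111100111001
1111001110011
position 12 holds 1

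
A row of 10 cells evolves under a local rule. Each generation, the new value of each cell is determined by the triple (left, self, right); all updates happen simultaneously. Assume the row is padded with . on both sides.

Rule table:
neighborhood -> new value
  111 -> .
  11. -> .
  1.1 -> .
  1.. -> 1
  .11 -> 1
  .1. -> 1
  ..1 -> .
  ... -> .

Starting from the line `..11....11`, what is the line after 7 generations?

..1.1.1.1.

generation 1: ..1.1...1.
generation 2: ..1.11..11
generation 3: ..1.1.1.1.
generation 4: ..1.1.1.11
generation 5: ..1.1.1.1.  (repeats generation 3; period 2)
generation 7: ..1.1.1.1.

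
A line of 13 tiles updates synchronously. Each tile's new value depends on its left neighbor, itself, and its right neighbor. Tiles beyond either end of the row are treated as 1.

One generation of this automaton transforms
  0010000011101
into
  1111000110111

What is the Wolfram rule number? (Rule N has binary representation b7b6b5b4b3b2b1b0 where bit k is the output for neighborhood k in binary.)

position 9: 111 → 0  (bit 7 = 0)
position 10: 110 → 1  (bit 6 = 1)
position 11: 101 → 1  (bit 5 = 1)
position 0: 100 → 1  (bit 4 = 1)
position 8: 011 → 1  (bit 3 = 1)
position 2: 010 → 1  (bit 2 = 1)
position 1: 001 → 1  (bit 1 = 1)
position 4: 000 → 0  (bit 0 = 0)
bits b7..b0 = 01111110 = 126

126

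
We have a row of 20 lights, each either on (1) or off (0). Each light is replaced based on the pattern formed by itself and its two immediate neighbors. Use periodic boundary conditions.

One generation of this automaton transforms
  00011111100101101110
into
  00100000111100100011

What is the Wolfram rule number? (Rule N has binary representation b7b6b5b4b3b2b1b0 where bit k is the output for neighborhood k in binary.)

86

position 4: 111 → 0  (bit 7 = 0)
position 8: 110 → 1  (bit 6 = 1)
position 12: 101 → 0  (bit 5 = 0)
position 9: 100 → 1  (bit 4 = 1)
position 3: 011 → 0  (bit 3 = 0)
position 11: 010 → 1  (bit 2 = 1)
position 2: 001 → 1  (bit 1 = 1)
position 0: 000 → 0  (bit 0 = 0)
bits b7..b0 = 01010110 = 86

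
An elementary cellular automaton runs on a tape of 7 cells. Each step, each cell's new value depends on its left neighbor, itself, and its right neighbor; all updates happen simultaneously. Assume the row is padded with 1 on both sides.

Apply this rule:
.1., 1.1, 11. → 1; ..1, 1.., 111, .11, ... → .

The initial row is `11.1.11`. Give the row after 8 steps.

1...1..

.1111..
1...1..
1...1..  (fixed point — unchanged through step 8)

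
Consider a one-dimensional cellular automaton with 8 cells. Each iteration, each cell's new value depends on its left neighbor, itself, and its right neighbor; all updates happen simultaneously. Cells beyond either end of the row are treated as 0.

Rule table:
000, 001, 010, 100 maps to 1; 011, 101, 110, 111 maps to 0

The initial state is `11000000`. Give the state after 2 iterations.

11000000

iteration 1: 00111111
iteration 2: 11000000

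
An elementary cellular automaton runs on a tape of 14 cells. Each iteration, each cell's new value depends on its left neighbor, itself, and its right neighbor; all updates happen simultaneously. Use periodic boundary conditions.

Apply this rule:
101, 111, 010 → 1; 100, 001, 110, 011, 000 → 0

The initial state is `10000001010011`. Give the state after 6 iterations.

00000000100001

00000001110001
00000000100001
00000000100001  (fixed point — unchanged through iteration 6)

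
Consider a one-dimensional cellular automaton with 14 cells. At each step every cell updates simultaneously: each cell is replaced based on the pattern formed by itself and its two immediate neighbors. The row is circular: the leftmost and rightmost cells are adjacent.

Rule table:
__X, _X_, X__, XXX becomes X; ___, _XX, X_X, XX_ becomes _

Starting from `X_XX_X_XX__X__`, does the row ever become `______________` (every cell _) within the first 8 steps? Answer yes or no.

step 1: X____X___XXXXX
step 2: _X__XXX_X_XXXX
step 3: _XXX_X__X__XX_
step 4: X_X__XXXXXX__X
step 5: __XXX_XXXX_XX_
step 6: _X_X___XX____X
step 7: _X_XX_X__X__XX
step 8: _X____XXXXXX__
step 8 is _X____XXXXXX__, still not uniform _

no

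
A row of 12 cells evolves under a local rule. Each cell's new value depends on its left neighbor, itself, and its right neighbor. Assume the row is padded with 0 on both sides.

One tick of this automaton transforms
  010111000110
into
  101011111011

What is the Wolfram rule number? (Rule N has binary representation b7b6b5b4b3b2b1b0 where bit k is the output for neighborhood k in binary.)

243

position 4: 111 → 1  (bit 7 = 1)
position 5: 110 → 1  (bit 6 = 1)
position 2: 101 → 1  (bit 5 = 1)
position 6: 100 → 1  (bit 4 = 1)
position 3: 011 → 0  (bit 3 = 0)
position 1: 010 → 0  (bit 2 = 0)
position 0: 001 → 1  (bit 1 = 1)
position 7: 000 → 1  (bit 0 = 1)
bits b7..b0 = 11110011 = 243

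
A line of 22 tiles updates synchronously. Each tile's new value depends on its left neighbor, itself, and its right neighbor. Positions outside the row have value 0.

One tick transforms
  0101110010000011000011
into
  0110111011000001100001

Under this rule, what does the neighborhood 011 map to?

At position 3 the neighborhood is 011; the next row has 0 there.

0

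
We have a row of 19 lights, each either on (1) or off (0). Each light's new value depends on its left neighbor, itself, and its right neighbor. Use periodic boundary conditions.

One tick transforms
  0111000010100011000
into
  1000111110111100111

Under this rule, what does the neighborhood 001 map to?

At position 0 the neighborhood is 001; the next row has 1 there.

1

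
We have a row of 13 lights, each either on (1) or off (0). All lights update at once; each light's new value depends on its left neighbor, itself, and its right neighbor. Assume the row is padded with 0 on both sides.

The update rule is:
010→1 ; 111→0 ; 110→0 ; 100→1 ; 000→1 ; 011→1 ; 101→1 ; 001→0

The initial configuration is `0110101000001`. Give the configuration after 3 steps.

step 1: 0101111111101
step 2: 0111000000011
step 3: 0100111111010

0100111111010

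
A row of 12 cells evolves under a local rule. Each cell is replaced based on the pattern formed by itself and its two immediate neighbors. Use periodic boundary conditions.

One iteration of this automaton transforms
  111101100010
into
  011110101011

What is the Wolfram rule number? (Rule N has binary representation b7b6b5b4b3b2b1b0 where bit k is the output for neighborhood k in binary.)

229

position 1: 111 → 1  (bit 7 = 1)
position 3: 110 → 1  (bit 6 = 1)
position 4: 101 → 1  (bit 5 = 1)
position 7: 100 → 0  (bit 4 = 0)
position 0: 011 → 0  (bit 3 = 0)
position 10: 010 → 1  (bit 2 = 1)
position 9: 001 → 0  (bit 1 = 0)
position 8: 000 → 1  (bit 0 = 1)
bits b7..b0 = 11100101 = 229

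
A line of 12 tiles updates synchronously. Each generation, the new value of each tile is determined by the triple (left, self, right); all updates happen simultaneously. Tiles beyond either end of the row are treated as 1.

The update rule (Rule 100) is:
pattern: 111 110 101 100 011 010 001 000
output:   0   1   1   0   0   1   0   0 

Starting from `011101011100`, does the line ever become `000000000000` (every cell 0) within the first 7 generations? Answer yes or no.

no

100111100100
100000100100
100000100100  (fixed point — unchanged through generation 7)
generation 7 is 100000100100, still not uniform 0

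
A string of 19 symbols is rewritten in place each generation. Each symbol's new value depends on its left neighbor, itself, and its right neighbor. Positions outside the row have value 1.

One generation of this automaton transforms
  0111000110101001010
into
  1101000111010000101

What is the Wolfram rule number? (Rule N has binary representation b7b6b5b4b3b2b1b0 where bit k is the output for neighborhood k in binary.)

104

position 2: 111 → 0  (bit 7 = 0)
position 3: 110 → 1  (bit 6 = 1)
position 0: 101 → 1  (bit 5 = 1)
position 4: 100 → 0  (bit 4 = 0)
position 1: 011 → 1  (bit 3 = 1)
position 10: 010 → 0  (bit 2 = 0)
position 6: 001 → 0  (bit 1 = 0)
position 5: 000 → 0  (bit 0 = 0)
bits b7..b0 = 01101000 = 104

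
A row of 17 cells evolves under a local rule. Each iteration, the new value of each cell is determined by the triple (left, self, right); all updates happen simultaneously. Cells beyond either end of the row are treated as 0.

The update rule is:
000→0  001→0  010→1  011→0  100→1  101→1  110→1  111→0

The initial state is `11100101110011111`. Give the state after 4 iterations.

00000110110011001

00110110011000001
00011011001100001
00001101100110001
00000110110011001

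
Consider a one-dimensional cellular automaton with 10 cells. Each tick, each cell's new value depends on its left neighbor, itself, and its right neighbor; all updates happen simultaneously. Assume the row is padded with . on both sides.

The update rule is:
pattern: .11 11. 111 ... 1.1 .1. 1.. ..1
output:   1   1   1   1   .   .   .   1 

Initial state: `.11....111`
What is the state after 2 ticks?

111.111111

tick 1: 111.111111
tick 2: 111.111111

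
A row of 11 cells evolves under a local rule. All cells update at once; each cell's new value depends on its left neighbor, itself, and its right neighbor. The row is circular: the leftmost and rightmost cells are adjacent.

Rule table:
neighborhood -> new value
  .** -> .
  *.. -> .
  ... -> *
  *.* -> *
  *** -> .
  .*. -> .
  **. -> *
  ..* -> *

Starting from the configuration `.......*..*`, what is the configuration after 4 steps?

.*...**..*.

.******..*.
*.....*.*..
..****.*..*
.*...**..*.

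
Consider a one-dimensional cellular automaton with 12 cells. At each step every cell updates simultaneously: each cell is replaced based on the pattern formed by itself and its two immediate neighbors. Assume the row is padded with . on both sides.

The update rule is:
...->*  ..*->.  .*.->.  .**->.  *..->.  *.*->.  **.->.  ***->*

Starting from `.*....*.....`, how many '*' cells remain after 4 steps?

8

...**...****
**....*..**.
...**.......
**....******
count of *: 8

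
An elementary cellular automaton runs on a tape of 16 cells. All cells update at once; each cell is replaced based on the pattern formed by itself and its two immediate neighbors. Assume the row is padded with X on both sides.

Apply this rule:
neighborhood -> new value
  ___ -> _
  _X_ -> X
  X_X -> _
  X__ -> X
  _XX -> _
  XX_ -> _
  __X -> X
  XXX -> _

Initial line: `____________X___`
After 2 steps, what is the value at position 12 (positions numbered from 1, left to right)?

_

step 1: X__________XXX_X
step 2: _X________X_____
position 12 holds _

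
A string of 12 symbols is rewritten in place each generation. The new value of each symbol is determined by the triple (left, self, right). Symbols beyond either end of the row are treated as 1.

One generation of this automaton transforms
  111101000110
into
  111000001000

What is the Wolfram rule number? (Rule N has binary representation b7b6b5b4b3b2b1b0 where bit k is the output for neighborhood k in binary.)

130

position 0: 111 → 1  (bit 7 = 1)
position 3: 110 → 0  (bit 6 = 0)
position 4: 101 → 0  (bit 5 = 0)
position 6: 100 → 0  (bit 4 = 0)
position 9: 011 → 0  (bit 3 = 0)
position 5: 010 → 0  (bit 2 = 0)
position 8: 001 → 1  (bit 1 = 1)
position 7: 000 → 0  (bit 0 = 0)
bits b7..b0 = 10000010 = 130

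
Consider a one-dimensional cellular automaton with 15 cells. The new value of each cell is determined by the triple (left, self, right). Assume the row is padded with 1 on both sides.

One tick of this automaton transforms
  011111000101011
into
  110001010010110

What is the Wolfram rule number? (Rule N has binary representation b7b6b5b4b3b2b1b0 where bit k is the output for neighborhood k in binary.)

105

position 2: 111 → 0  (bit 7 = 0)
position 5: 110 → 1  (bit 6 = 1)
position 0: 101 → 1  (bit 5 = 1)
position 6: 100 → 0  (bit 4 = 0)
position 1: 011 → 1  (bit 3 = 1)
position 9: 010 → 0  (bit 2 = 0)
position 8: 001 → 0  (bit 1 = 0)
position 7: 000 → 1  (bit 0 = 1)
bits b7..b0 = 01101001 = 105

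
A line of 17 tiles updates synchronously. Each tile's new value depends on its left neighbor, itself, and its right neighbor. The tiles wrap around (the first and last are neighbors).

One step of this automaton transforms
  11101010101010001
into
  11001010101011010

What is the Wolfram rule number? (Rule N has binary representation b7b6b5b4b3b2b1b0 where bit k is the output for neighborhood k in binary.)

position 0: 111 → 1  (bit 7 = 1)
position 2: 110 → 0  (bit 6 = 0)
position 3: 101 → 0  (bit 5 = 0)
position 13: 100 → 1  (bit 4 = 1)
position 16: 011 → 0  (bit 3 = 0)
position 4: 010 → 1  (bit 2 = 1)
position 15: 001 → 1  (bit 1 = 1)
position 14: 000 → 0  (bit 0 = 0)
bits b7..b0 = 10010110 = 150

150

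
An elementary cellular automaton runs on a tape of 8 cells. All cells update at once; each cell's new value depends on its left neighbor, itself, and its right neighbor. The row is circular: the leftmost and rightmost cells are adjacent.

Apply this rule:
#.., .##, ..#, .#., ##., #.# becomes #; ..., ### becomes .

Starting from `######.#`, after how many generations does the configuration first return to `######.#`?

6

generation 1: .....###
generation 2: #...##.#
generation 3: ##.#####
generation 4: .###....
generation 5: ##.##...
generation 6: ######.#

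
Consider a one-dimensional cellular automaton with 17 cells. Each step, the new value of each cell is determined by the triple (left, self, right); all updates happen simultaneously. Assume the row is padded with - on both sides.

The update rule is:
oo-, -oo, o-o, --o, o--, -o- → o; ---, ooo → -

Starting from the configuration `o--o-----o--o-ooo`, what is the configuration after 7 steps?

ooooo---ooooooo-o
o---oo-oo-----ooo
oo-ooooooo---oo-o
oooo-----oo-ooooo
o--oo---ooooo---o
oooooo-oo---oo-oo
o----ooooo-oooooo

o----ooooo-oooooo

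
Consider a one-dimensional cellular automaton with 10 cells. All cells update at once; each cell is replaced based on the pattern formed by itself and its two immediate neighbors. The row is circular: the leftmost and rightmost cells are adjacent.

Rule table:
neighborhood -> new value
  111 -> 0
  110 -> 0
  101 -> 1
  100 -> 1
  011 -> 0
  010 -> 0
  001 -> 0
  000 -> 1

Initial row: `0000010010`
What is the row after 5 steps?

1100100111

1111001001
0000100100
1110010011
0001001000
1100100111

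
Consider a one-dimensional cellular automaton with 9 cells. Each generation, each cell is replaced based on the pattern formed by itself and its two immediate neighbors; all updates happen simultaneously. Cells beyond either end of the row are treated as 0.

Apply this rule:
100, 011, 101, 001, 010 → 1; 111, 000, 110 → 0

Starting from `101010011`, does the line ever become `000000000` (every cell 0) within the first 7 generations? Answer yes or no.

111111110
100000001
110000011
101000110
111101101
100011011
110110110
generation 7 is 110110110, still not uniform 0

no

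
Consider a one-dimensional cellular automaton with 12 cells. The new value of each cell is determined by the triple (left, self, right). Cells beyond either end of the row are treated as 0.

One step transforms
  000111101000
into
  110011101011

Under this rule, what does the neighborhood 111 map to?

1

At position 4 the neighborhood is 111; the next row has 1 there.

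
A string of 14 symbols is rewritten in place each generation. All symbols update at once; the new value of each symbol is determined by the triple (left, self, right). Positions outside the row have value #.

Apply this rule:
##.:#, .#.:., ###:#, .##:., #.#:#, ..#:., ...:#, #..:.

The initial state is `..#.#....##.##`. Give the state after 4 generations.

generation 1: ...#..##..##.#
generation 2: .#.....#...##.
generation 3: #..###...#..##
generation 4: #...##.#.....#

#...##.#.....#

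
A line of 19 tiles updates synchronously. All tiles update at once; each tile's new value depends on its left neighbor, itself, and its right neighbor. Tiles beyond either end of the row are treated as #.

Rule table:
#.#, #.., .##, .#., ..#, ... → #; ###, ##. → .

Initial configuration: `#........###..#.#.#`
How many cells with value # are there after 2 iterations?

.#########..#######
##........###......
count of #: 5

5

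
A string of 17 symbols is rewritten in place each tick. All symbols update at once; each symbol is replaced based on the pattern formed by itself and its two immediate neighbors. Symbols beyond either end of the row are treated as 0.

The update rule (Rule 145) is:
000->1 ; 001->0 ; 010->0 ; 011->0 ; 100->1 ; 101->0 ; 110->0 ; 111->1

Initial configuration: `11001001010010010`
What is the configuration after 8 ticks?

00100100001001001
10010011100100100
01001001010010011
00100100001001000
10010011100100111
01001001010010010
00100100001001001  (repeats tick 1; period 6)
tick 8: 10010011100100100

10010011100100100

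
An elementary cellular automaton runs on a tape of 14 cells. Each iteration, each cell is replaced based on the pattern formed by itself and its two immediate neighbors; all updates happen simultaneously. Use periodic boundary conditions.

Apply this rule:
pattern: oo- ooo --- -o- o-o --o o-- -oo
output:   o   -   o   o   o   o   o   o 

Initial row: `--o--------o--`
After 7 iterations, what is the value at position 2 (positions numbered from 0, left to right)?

o

oooooooooooooo
--------------
oooooooooooooo  (repeats iteration 1; period 2)
iteration 7: oooooooooooooo
position 2 holds o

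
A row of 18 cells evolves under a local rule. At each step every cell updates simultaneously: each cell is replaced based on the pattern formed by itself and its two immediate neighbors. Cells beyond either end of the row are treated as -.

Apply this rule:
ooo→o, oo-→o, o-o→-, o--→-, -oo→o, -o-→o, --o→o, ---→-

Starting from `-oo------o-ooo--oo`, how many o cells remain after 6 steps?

15

step 1: ooo-----oo-ooo-ooo
step 2: ooo----ooo-ooo-ooo
step 3: ooo---oooo-ooo-ooo
step 4: ooo--ooooo-ooo-ooo
step 5: ooo-oooooo-ooo-ooo
step 6: ooo-oooooo-ooo-ooo
count of o: 15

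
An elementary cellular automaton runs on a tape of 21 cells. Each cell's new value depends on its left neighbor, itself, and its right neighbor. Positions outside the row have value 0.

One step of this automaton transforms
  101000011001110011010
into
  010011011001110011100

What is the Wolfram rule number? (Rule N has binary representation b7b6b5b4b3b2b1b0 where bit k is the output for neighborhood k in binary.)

233

position 12: 111 → 1  (bit 7 = 1)
position 8: 110 → 1  (bit 6 = 1)
position 1: 101 → 1  (bit 5 = 1)
position 3: 100 → 0  (bit 4 = 0)
position 7: 011 → 1  (bit 3 = 1)
position 0: 010 → 0  (bit 2 = 0)
position 6: 001 → 0  (bit 1 = 0)
position 4: 000 → 1  (bit 0 = 1)
bits b7..b0 = 11101001 = 233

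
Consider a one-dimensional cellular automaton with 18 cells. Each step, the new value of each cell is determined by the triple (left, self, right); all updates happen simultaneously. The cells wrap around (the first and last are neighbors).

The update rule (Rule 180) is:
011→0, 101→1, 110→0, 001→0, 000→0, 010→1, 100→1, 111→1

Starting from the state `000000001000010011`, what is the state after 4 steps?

100000001100011000
110000000010000100
001000000011000110
001100000000100001

001100000000100001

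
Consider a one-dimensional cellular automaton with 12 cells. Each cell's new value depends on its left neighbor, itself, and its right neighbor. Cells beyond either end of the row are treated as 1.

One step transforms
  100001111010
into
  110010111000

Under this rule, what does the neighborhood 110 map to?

1

At position 0 the neighborhood is 110; the next row has 1 there.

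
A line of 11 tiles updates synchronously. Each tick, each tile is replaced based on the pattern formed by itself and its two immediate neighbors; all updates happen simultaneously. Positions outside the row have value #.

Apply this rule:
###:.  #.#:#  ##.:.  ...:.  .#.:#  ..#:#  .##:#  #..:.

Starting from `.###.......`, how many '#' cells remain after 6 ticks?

4

##........#
.........##
........##.
.......##.#
......##.##
.....##.##.
count of #: 4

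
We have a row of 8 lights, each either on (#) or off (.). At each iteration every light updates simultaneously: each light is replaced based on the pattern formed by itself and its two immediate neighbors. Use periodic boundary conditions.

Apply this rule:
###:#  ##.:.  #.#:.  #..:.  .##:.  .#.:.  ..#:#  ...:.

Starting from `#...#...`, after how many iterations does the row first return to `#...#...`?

iteration 1: ...#...#
iteration 2: ..#...#.
iteration 3: .#...#..
iteration 4: #...#...

4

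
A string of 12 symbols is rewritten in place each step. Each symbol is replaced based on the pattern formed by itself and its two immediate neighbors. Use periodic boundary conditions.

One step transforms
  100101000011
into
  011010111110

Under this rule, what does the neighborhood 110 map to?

0

At position 0 the neighborhood is 110; the next row has 0 there.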